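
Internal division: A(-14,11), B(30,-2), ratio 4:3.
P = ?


Px = (4*30 + 3*(-14))/7 = 78/7 = 11.1429
Py = (4*(-2) + 3*11)/7 = 25/7 = 3.5714

P = (11.1429, 3.5714)


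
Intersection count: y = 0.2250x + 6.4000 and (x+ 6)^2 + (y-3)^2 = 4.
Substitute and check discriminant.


Substitute y = 0.2250x + 6.4000: (x+ 6)^2 + (0.2250x+6.4000-3)^2 = 4
Expand to Ax^2 + Bx + C = 0, where b-k = 3.4
A = 1+m^2 = 1.050625
B = 2(m(b-k) - h) = 2(0.2250*3.4 + 6) = 13.53
C = h^2 + (b-k)^2 - r^2 = 36 + 11.56 - 4 = 43.56
disc = B^2-4AC = 183.0609 - 183.0609 = 0
disc = 0

1 intersection point (tangent)


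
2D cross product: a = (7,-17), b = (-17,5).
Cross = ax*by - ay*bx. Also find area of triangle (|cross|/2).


cross = 7*5 + 17*(-17) = 35 - 289 = -254
Triangle area = |-254|/2 = 254/2 = 127.0000

cross = -254, triangle area = 127.0000


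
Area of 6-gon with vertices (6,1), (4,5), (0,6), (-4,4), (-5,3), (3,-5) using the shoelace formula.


sum(xi*y_{i+1}) = 6*5 + 4*6 + 0*4 - 4*3 - 5*(-5) + 3*1 = 70
sum(yi*x_{i+1}) = 1*4 + 5*0 + 6*(-4) + 4*(-5) + 3*3 - 5*6 = -61
Area = |70 + 61|/2 = 131/2 = 65.5000

65.5000 sq units


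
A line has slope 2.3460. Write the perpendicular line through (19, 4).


Perpendicular slope = -1/m1 = -1/2.3460 = -0.4263
b2 = y0 - m2*x0 = 4 + 19/2.3460 = 4 + 8.0989 = 12.0989

y = -0.4263x + 12.0989


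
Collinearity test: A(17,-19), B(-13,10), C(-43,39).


17*(10-39) - 13*(39+ 19) - 43*(-19-10)
= -493 - 754 + 1247 = 0

Yes, collinear (determinant = 0)


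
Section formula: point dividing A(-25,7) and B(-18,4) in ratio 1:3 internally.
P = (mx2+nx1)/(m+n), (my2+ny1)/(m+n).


Px = (1*(-18) + 3*(-25))/4 = -93/4 = -23.2500
Py = (1*4 + 3*7)/4 = 25/4 = 6.2500

P = (-23.2500, 6.2500)


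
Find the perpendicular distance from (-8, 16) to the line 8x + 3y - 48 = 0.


|8*(-8) + 3*16 - 48| = |-64| = 64
sqrt(64 + 9) = sqrt(73) = 8.5440
d = 64/sqrt(73) = 7.4906

7.4906


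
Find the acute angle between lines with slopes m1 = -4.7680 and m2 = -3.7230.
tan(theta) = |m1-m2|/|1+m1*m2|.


m1-m2 = -1.045
1+m1*m2 = 18.751264
tan(theta) = |-1.045/18.751264| = 0.055730
theta = arctan(|-1.045/18.751264|) = 3.1898 degrees (acute angle)

3.1898 degrees


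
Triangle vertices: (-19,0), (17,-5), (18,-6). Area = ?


-19*(-5+ 6) = -19
17*(-6-0) = -102
18*(0+ 5) = 90
sum = -31
Area = |-31|/2 = 15.5000

15.5000 sq units


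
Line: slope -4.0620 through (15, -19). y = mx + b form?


y + 19 = -4.0620(x - 15)
y = -4.0620x - 19 + 4.0620*15
y = -4.0620x + 41.9300

y = -4.0620x + 41.9300


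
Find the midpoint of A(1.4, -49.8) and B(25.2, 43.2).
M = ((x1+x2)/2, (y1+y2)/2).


Mx = (1.4 + 25.2)/2 = 26.6/2 = 13.3000
My = (-49.8 + 43.2)/2 = -6.6/2 = -3.3000

(13.3000, -3.3000)


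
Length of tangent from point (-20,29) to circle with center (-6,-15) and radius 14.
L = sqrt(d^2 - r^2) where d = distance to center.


d = sqrt((-20+ 6)^2 + (29+ 15)^2) = sqrt(196+1936) = 46.1736
L = sqrt(2132.0000 - 196) = sqrt(1936.0000) = 44.0000

44.0000


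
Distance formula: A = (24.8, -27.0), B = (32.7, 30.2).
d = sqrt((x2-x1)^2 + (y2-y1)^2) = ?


dx = 32.7 - 24.8 = 7.9
dy = 30.2 + 27.0 = 57.2
d = sqrt(62.41 + 3271.84) = sqrt(3334.25) = 57.7430

57.7430


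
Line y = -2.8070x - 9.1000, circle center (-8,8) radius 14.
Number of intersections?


Substitute y = -2.8070x - 9.1000: (x+ 8)^2 + (-2.8070x- 9.1000-8)^2 = 196
Expand to Ax^2 + Bx + C = 0, where b-k = -17.1
A = 1+m^2 = 8.879249
B = 2(m(b-k) - h) = 2(-2.8070*(-17.1) + 8) = 111.9994
C = h^2 + (b-k)^2 - r^2 = 64 + 292.41 - 196 = 160.41
disc = B^2-4AC = 12543.8656 - 5697.2813 = 6846.5843
disc > 0

2 intersection points


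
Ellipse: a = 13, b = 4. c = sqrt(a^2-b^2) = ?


c^2 = 13^2 - 4^2 = 169 - 16 = 153
c = sqrt(153) = 12.3693

c = 12.3693


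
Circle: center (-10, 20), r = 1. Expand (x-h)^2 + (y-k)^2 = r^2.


(x+ 10)^2 + (y-20)^2 = 1^2
D = -2h = 20, E = -2k = -40
F = h^2+k^2-r^2 = 100+400-1 = 499

x^2 + y^2 + 20x - 40y + 499 = 0


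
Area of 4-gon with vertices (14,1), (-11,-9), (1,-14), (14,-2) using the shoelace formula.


sum(xi*y_{i+1}) = 14*(-9) - 11*(-14) + 1*(-2) + 14*1 = 40
sum(yi*x_{i+1}) = 1*(-11) - 9*1 - 14*14 - 2*14 = -244
Area = |40 + 244|/2 = 284/2 = 142.0000

142.0000 sq units


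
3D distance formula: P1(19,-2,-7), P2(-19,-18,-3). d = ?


dx=-38, dy=-16, dz=4
d = sqrt(1444+256+16) = sqrt(1716) = 41.4246

41.4246


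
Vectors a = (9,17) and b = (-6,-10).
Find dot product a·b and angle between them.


a·b = 9*(-6) + 17*(-10) = -54 - 170 = -224
|a| = sqrt(81+289) = 19.2354
|b| = sqrt(36+100) = 11.6619
cos(theta) = -224/(sqrt(370)*sqrt(136)) = -224/sqrt(50320) = -0.998568
theta = arccos(-224/sqrt(50320)) = 176.9335 degrees

a·b = -224, theta = 176.9335 deg


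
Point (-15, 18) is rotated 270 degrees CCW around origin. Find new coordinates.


cos(270) = 0, sin(270) = -1
x' = -15*0 - 18*(-1) = 18
y' = -15*(-1) + 18*0 = 15

(18, 15)


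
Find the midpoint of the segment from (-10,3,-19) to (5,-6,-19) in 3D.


Mx = (-10+5)/2 = -2.5000
My = (3- 6)/2 = -1.5000
Mz = (-19- 19)/2 = -19.0000

M = (-2.5000, -1.5000, -19.0000)


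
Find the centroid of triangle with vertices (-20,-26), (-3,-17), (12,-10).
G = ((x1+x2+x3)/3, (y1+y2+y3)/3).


Gx = (-20- 3+12)/3 = -11/3 = -3.6667
Gy = (-26- 17- 10)/3 = -53/3 = -17.6667

G = (-3.6667, -17.6667)


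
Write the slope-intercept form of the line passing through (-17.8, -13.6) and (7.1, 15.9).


m = (29.5)/(24.9) = 1.1847
b = y1 - m*x1 = -13.6 - (29.5*(-17.8))/(24.9) = -13.6 + 21.0884 = 7.4884

y = 1.1847x + 7.4884


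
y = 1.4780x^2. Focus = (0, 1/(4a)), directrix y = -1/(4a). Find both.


a = 1.4780
1/(4a) = 0.1691
Focus = (0, 0.1691)
Directrix: y = -0.1691

Focus = (0, 0.1691), Directrix: y = -0.1691


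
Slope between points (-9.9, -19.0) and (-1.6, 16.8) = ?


dy = 16.8 + 19.0 = 35.8
dx = -1.6 + 9.9 = 8.3
m = 35.8/8.3 = 4.3133

m = 4.3133


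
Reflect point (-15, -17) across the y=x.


Reflection rule for y=x: (y, x)
(-15, -17) -> (-17, -15)

(-17, -15)


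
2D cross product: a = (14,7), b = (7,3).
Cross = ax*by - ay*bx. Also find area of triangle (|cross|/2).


cross = 14*3 - 7*7 = 42 - 49 = -7
Triangle area = |-7|/2 = 7/2 = 3.5000

cross = -7, triangle area = 3.5000


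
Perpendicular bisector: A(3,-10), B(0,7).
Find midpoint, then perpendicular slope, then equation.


Midpoint = (1.5, -1.5)
Slope of AB = dy/dx = 17/(-3) = -5.6667
Perp slope = -dx/dy = 3/17 = 0.1765
b = My - (perp slope)*Mx = -1.5 + (-3*1.5)/17 = -1.5 - 0.2647 = -1.7647

y = 0.1765x - 1.7647


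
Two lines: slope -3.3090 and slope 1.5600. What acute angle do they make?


m1-m2 = -4.869
1+m1*m2 = -4.16204
tan(theta) = |-4.869/(-4.16204)| = 1.169859
theta = arctan(|-4.869/(-4.16204)|) = 49.4761 degrees (acute angle)

49.4761 degrees


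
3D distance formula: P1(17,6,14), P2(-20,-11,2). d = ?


dx=-37, dy=-17, dz=-12
d = sqrt(1369+289+144) = sqrt(1802) = 42.4500

42.4500


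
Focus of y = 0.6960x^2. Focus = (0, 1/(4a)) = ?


a = 0.6960
4a = 2.7840
focus = (0, 1/2.7840) = (0, 0.3592)

Focus = (0, 0.3592)


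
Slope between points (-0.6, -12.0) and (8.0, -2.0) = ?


dy = -2.0 + 12.0 = 10.0
dx = 8.0 + 0.6 = 8.6
m = 10.0/8.6 = 1.1628

m = 1.1628


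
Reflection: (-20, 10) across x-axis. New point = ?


Reflection rule for x-axis: (x, -y)
(-20, 10) -> (-20, -10)

(-20, -10)


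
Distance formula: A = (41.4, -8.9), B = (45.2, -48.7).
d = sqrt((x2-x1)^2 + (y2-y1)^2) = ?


dx = 45.2 - 41.4 = 3.8
dy = -48.7 + 8.9 = -39.8
d = sqrt(14.44 + 1584.04) = sqrt(1598.48) = 39.9810

39.9810


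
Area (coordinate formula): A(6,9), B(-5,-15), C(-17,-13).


6*(-15+ 13) = -12
-5*(-13-9) = 110
-17*(9+ 15) = -408
sum = -310
Area = |-310|/2 = 155.0000

155.0000 sq units


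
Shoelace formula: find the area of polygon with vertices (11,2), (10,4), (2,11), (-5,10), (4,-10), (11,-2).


sum(xi*y_{i+1}) = 11*4 + 10*11 + 2*10 - 5*(-10) + 4*(-2) + 11*2 = 238
sum(yi*x_{i+1}) = 2*10 + 4*2 + 11*(-5) + 10*4 - 10*11 - 2*11 = -119
Area = |238 + 119|/2 = 357/2 = 178.5000

178.5000 sq units


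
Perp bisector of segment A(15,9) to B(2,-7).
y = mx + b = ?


Midpoint = (8.5, 1)
Slope of AB = dy/dx = -16/(-13) = 1.2308
Perp slope = -dx/dy = -13/16 = -0.8125
b = My - (perp slope)*Mx = 1 + (-13*8.5)/(-16) = 1 + 6.9062 = 7.9062

y = -0.8125x + 7.9062


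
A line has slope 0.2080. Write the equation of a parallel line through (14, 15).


Parallel lines have equal slopes.
m2 = 0.2080
b2 = 15 - 0.2080*14 = 12.0880

y = 0.2080x + 12.0880


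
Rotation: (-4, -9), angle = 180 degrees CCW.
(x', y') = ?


cos(180) = -1, sin(180) = 0
x' = -4*(-1) + 9*0 = 4
y' = -4*0 - 9*(-1) = 9

(4, 9)


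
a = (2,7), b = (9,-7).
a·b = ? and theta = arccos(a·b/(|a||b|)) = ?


a·b = 2*9 + 7*(-7) = 18 - 49 = -31
|a| = sqrt(4+49) = 7.2801
|b| = sqrt(81+49) = 11.4018
cos(theta) = -31/(sqrt(53)*sqrt(130)) = -31/sqrt(6890) = -0.373467
theta = arccos(-31/sqrt(6890)) = 111.9296 degrees

a·b = -31, theta = 111.9296 deg


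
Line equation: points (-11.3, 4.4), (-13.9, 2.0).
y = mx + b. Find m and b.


m = (-2.4)/(-2.6) = 0.9231
b = y1 - m*x1 = 4.4 - (-2.4*(-11.3))/(-2.6) = 4.4 + 10.4308 = 14.8308

y = 0.9231x + 14.8308


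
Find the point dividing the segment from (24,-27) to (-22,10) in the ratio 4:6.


Px = (4*(-22) + 6*24)/10 = 56/10 = 5.6000
Py = (4*10 + 6*(-27))/10 = -122/10 = -12.2000

P = (5.6000, -12.2000)


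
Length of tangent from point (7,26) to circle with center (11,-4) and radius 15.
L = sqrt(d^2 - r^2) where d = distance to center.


d = sqrt((7-11)^2 + (26+ 4)^2) = sqrt(16+900) = 30.2655
L = sqrt(916.0000 - 225) = sqrt(691.0000) = 26.2869

26.2869


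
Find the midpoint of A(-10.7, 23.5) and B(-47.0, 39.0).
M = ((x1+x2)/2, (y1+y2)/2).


Mx = (-10.7 - 47.0)/2 = -57.7/2 = -28.8500
My = (23.5 + 39.0)/2 = 62.5/2 = 31.2500

(-28.8500, 31.2500)


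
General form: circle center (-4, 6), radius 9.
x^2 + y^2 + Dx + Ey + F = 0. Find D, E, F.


(x+ 4)^2 + (y-6)^2 = 9^2
D = -2h = 8, E = -2k = -12
F = h^2+k^2-r^2 = 16+36-81 = -29

D = 8, E = -12, F = -29


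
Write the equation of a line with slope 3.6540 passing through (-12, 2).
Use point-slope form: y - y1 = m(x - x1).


y - 2 = 3.6540(x + 12)
y = 3.6540x + 2 - 3.6540*(-12)
y = 3.6540x + 45.8480

y = 3.6540x + 45.8480


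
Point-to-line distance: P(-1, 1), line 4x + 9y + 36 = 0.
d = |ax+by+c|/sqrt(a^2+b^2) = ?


|4*(-1) + 9*1 + 36| = |41| = 41
sqrt(16 + 81) = sqrt(97) = 9.8489
d = 41/sqrt(97) = 4.1629

4.1629


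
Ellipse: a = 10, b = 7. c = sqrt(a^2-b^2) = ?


c^2 = 10^2 - 7^2 = 100 - 49 = 51
c = sqrt(51) = 7.1414

c = 7.1414


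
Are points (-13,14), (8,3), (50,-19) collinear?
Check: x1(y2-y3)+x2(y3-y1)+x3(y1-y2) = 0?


-13*(3+ 19) + 8*(-19-14) + 50*(14-3)
= -286 - 264 + 550 = 0

Yes, collinear (determinant = 0)


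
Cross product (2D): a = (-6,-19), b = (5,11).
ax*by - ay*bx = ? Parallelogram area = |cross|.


cross = -6*11 + 19*5 = -66 + 95 = 29
Parallelogram area = |29| = 29

cross = 29, parallelogram area = 29


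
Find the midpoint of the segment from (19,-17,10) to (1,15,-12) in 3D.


Mx = (19+1)/2 = 10.0000
My = (-17+15)/2 = -1.0000
Mz = (10- 12)/2 = -1.0000

M = (10.0000, -1.0000, -1.0000)


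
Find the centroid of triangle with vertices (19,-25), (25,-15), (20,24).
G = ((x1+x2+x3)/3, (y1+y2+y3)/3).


Gx = (19+25+20)/3 = 64/3 = 21.3333
Gy = (-25- 15+24)/3 = -16/3 = -5.3333

G = (21.3333, -5.3333)


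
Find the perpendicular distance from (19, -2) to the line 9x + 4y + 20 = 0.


|9*19 + 4*(-2) + 20| = |183| = 183
sqrt(81 + 16) = sqrt(97) = 9.8489
d = 183/sqrt(97) = 18.5808

18.5808


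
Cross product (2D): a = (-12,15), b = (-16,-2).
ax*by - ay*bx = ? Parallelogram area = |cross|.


cross = -12*(-2) - 15*(-16) = 24 + 240 = 264
Parallelogram area = |264| = 264

cross = 264, parallelogram area = 264


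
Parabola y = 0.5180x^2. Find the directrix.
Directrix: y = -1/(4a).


a = 0.5180
1/(4a) = 0.4826
directrix: y = -0.4826 = -0.4826

y = -0.4826


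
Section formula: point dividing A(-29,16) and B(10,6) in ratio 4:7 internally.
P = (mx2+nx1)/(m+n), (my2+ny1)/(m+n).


Px = (4*10 + 7*(-29))/11 = -163/11 = -14.8182
Py = (4*6 + 7*16)/11 = 136/11 = 12.3636

P = (-14.8182, 12.3636)


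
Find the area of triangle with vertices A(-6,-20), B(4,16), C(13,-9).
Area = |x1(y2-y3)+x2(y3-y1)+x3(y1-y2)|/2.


-6*(16+ 9) = -150
4*(-9+ 20) = 44
13*(-20-16) = -468
sum = -574
Area = |-574|/2 = 287.0000

287.0000 sq units


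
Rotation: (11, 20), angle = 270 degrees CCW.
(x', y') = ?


cos(270) = 0, sin(270) = -1
x' = 11*0 - 20*(-1) = 20
y' = 11*(-1) + 20*0 = -11

(20, -11)


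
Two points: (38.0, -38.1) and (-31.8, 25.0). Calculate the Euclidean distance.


dx = -31.8 - 38.0 = -69.8
dy = 25.0 + 38.1 = 63.1
d = sqrt(4872.04 + 3981.61) = sqrt(8853.65) = 94.0938

94.0938


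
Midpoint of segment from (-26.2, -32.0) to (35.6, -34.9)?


Mx = (-26.2 + 35.6)/2 = 9.4/2 = 4.7000
My = (-32.0 - 34.9)/2 = -66.9/2 = -33.4500

(4.7000, -33.4500)


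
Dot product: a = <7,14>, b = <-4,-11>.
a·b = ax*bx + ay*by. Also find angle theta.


a·b = 7*(-4) + 14*(-11) = -28 - 154 = -182
|a| = sqrt(49+196) = 15.6525
|b| = sqrt(16+121) = 11.7047
cos(theta) = -182/(sqrt(245)*sqrt(137)) = -182/sqrt(33565) = -0.993409
theta = arccos(-182/sqrt(33565)) = 173.4181 degrees

a·b = -182, theta = 173.4181 deg


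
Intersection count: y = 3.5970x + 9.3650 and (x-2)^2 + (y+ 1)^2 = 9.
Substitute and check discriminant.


Substitute y = 3.5970x + 9.3650: (x-2)^2 + (3.5970x+9.3650+ 1)^2 = 9
Expand to Ax^2 + Bx + C = 0, where b-k = 10.365
A = 1+m^2 = 13.938409
B = 2(m(b-k) - h) = 2(3.5970*10.365 - 2) = 70.56581
C = h^2 + (b-k)^2 - r^2 = 4 + 107.433225 - 9 = 102.433225
disc = B^2-4AC = 4979.5335 - 5711.0247 = -731.4912
disc < 0

0 intersection points


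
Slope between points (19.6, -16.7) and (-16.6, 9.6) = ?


dy = 9.6 + 16.7 = 26.3
dx = -16.6 - 19.6 = -36.2
m = 26.3/(-36.2) = -0.7265

m = -0.7265


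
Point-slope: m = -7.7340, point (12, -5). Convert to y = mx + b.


y + 5 = -7.7340(x - 12)
y = -7.7340x - 5 + 7.7340*12
y = -7.7340x + 87.8080

y = -7.7340x + 87.8080


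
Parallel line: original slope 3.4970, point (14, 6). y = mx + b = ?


Parallel lines have equal slopes.
m2 = 3.4970
b2 = 6 - 3.4970*14 = -42.9580

y = 3.4970x - 42.9580


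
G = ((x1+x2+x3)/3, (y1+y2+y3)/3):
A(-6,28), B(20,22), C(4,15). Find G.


Gx = (-6+20+4)/3 = 18/3 = 6.0000
Gy = (28+22+15)/3 = 65/3 = 21.6667

G = (6.0000, 21.6667)


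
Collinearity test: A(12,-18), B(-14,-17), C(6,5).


12*(-17-5) - 14*(5+ 18) + 6*(-18+ 17)
= -264 - 322 - 6 = -592

No, not collinear (determinant = -592)


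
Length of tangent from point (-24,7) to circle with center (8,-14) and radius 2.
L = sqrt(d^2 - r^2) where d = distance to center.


d = sqrt((-24-8)^2 + (7+ 14)^2) = sqrt(1024+441) = 38.2753
L = sqrt(1465.0000 - 4) = sqrt(1461.0000) = 38.2230

38.2230


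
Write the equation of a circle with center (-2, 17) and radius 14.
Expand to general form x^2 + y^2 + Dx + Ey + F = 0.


(x+ 2)^2 + (y-17)^2 = 14^2
D = -2h = 4, E = -2k = -34
F = h^2+k^2-r^2 = 4+289-196 = 97

x^2 + y^2 + 4x - 34y + 97 = 0


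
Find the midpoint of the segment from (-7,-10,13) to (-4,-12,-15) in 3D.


Mx = (-7- 4)/2 = -5.5000
My = (-10- 12)/2 = -11.0000
Mz = (13- 15)/2 = -1.0000

M = (-5.5000, -11.0000, -1.0000)


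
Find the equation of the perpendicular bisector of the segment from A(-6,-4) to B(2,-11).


Midpoint = (-2, -7.5)
Slope of AB = dy/dx = -7/8 = -0.8750
Perp slope = -dx/dy = 8/7 = 1.1429
b = My - (perp slope)*Mx = -7.5 + (8*(-2))/(-7) = -7.5 + 2.2857 = -5.2143

y = 1.1429x - 5.2143


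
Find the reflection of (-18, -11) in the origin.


Reflection rule for origin: (-x, -y)
(-18, -11) -> (18, 11)

(18, 11)


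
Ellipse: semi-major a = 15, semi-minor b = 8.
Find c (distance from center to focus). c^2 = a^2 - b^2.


c^2 = 15^2 - 8^2 = 225 - 64 = 161
c = sqrt(161) = 12.6886

c = 12.6886


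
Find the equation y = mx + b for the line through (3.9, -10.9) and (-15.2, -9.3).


m = (1.6)/(-19.1) = -0.0838
b = y1 - m*x1 = -10.9 - (1.6*3.9)/(-19.1) = -10.9 + 0.3267 = -10.5733

y = -0.0838x - 10.5733


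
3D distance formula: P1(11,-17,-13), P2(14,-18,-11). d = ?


dx=3, dy=-1, dz=2
d = sqrt(9+1+4) = sqrt(14) = 3.7417

3.7417


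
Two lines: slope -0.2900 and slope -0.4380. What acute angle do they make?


m1-m2 = 0.148
1+m1*m2 = 1.12702
tan(theta) = |0.148/1.12702| = 0.131320
theta = arctan(|0.148/1.12702|) = 7.4813 degrees (acute angle)

7.4813 degrees


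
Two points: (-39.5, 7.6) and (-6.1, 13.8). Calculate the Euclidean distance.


dx = -6.1 + 39.5 = 33.4
dy = 13.8 - 7.6 = 6.2
d = sqrt(1115.56 + 38.44) = sqrt(1154.0) = 33.9706

33.9706


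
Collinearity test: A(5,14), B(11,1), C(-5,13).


5*(1-13) + 11*(13-14) - 5*(14-1)
= -60 - 11 - 65 = -136

No, not collinear (determinant = -136)


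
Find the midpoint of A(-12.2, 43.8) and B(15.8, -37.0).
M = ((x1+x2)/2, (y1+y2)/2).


Mx = (-12.2 + 15.8)/2 = 3.6/2 = 1.8000
My = (43.8 - 37.0)/2 = 6.8/2 = 3.4000

(1.8000, 3.4000)


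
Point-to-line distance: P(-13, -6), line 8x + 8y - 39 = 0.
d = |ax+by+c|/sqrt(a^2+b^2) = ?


|8*(-13) + 8*(-6) - 39| = |-191| = 191
sqrt(64 + 64) = sqrt(128) = 11.3137
d = 191/sqrt(128) = 16.8822

16.8822


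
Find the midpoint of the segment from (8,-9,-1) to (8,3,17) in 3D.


Mx = (8+8)/2 = 8.0000
My = (-9+3)/2 = -3.0000
Mz = (-1+17)/2 = 8.0000

M = (8.0000, -3.0000, 8.0000)


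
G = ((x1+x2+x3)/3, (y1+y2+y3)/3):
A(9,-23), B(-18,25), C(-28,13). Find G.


Gx = (9- 18- 28)/3 = -37/3 = -12.3333
Gy = (-23+25+13)/3 = 15/3 = 5.0000

G = (-12.3333, 5.0000)


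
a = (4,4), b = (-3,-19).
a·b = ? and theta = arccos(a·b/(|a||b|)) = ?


a·b = 4*(-3) + 4*(-19) = -12 - 76 = -88
|a| = sqrt(16+16) = 5.6569
|b| = sqrt(9+361) = 19.2354
cos(theta) = -88/(sqrt(32)*sqrt(370)) = -88/sqrt(11840) = -0.808736
theta = arccos(-88/sqrt(11840)) = 143.9726 degrees

a·b = -88, theta = 143.9726 deg


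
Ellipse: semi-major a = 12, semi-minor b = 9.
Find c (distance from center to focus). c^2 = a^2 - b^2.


c^2 = 12^2 - 9^2 = 144 - 81 = 63
c = sqrt(63) = 7.9373

c = 7.9373


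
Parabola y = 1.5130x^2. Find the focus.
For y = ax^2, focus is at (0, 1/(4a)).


a = 1.5130
4a = 6.0520
focus = (0, 1/6.0520) = (0, 0.1652)

Focus = (0, 0.1652)


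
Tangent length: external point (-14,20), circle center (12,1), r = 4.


d = sqrt((-14-12)^2 + (20-1)^2) = sqrt(676+361) = 32.2025
L = sqrt(1037.0000 - 16) = sqrt(1021.0000) = 31.9531

31.9531


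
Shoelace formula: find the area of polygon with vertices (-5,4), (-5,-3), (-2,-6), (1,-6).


sum(xi*y_{i+1}) = -5*(-3) - 5*(-6) - 2*(-6) + 1*4 = 61
sum(yi*x_{i+1}) = 4*(-5) - 3*(-2) - 6*1 - 6*(-5) = 10
Area = |61 - 10|/2 = 51/2 = 25.5000

25.5000 sq units


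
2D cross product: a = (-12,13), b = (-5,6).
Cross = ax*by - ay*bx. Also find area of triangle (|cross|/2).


cross = -12*6 - 13*(-5) = -72 + 65 = -7
Triangle area = |-7|/2 = 7/2 = 3.5000

cross = -7, triangle area = 3.5000


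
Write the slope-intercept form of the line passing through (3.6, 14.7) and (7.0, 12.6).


m = (-2.1)/(3.4) = -0.6176
b = y1 - m*x1 = 14.7 - (-2.1*3.6)/(3.4) = 14.7 + 2.2235 = 16.9235

y = -0.6176x + 16.9235


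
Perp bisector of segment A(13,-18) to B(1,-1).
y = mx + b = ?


Midpoint = (7, -9.5)
Slope of AB = dy/dx = 17/(-12) = -1.4167
Perp slope = -dx/dy = 12/17 = 0.7059
b = My - (perp slope)*Mx = -9.5 + (-12*7)/17 = -9.5 - 4.9412 = -14.4412

y = 0.7059x - 14.4412


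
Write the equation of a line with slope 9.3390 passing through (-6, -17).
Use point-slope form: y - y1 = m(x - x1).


y + 17 = 9.3390(x + 6)
y = 9.3390x - 17 - 9.3390*(-6)
y = 9.3390x + 39.0340

y = 9.3390x + 39.0340


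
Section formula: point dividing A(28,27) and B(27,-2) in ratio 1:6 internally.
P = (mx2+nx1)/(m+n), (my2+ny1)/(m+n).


Px = (1*27 + 6*28)/7 = 195/7 = 27.8571
Py = (1*(-2) + 6*27)/7 = 160/7 = 22.8571

P = (27.8571, 22.8571)


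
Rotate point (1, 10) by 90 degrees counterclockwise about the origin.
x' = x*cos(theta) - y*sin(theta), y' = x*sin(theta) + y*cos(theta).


cos(90) = 0, sin(90) = 1
x' = 1*0 - 10*1 = -10
y' = 1*1 + 10*0 = 1

(-10, 1)


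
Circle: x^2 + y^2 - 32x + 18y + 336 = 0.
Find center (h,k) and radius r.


h = -D/2 = 32/2 = 16
k = -E/2 = -18/2 = -9
r^2 = h^2 + k^2 - F = 256 + 81 - 336 = 1
r = 1

Center (16, -9), radius = 1


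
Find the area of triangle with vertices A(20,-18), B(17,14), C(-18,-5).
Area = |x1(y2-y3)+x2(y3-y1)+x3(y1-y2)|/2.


20*(14+ 5) = 380
17*(-5+ 18) = 221
-18*(-18-14) = 576
sum = 1177
Area = |1177|/2 = 588.5000

588.5000 sq units


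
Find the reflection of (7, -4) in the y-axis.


Reflection rule for y-axis: (-x, y)
(7, -4) -> (-7, -4)

(-7, -4)


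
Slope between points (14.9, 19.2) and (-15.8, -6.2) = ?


dy = -6.2 - 19.2 = -25.4
dx = -15.8 - 14.9 = -30.7
m = -25.4/(-30.7) = 0.8274

m = 0.8274


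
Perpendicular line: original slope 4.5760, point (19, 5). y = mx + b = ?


Perpendicular slope = -1/m1 = -1/4.5760 = -0.2185
b2 = y0 - m2*x0 = 5 + 19/4.5760 = 5 + 4.1521 = 9.1521

y = -0.2185x + 9.1521


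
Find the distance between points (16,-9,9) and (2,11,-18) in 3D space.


dx=-14, dy=20, dz=-27
d = sqrt(196+400+729) = sqrt(1325) = 36.4005

36.4005


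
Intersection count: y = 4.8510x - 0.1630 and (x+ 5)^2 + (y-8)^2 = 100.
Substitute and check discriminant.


Substitute y = 4.8510x - 0.1630: (x+ 5)^2 + (4.8510x- 0.1630-8)^2 = 100
Expand to Ax^2 + Bx + C = 0, where b-k = -8.163
A = 1+m^2 = 24.532201
B = 2(m(b-k) - h) = 2(4.8510*(-8.163) + 5) = -69.197426
C = h^2 + (b-k)^2 - r^2 = 25 + 66.634569 - 100 = -8.365431
disc = B^2-4AC = 4788.2838 + 820.8897 = 5609.1735
disc > 0

2 intersection points


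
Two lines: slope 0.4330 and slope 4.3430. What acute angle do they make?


m1-m2 = -3.91
1+m1*m2 = 2.880519
tan(theta) = |-3.91/2.880519| = 1.357394
theta = arctan(|-3.91/2.880519|) = 53.6207 degrees (acute angle)

53.6207 degrees


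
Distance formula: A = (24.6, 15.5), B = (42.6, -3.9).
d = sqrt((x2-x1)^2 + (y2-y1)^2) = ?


dx = 42.6 - 24.6 = 18.0
dy = -3.9 - 15.5 = -19.4
d = sqrt(324.0 + 376.36) = sqrt(700.36) = 26.4643

26.4643


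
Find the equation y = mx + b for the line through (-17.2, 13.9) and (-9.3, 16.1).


m = (2.2)/(7.9) = 0.2785
b = y1 - m*x1 = 13.9 - (2.2*(-17.2))/(7.9) = 13.9 + 4.7899 = 18.6899

y = 0.2785x + 18.6899


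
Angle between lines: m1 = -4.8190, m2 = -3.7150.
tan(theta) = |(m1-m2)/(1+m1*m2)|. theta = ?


m1-m2 = -1.104
1+m1*m2 = 18.902585
tan(theta) = |-1.104/18.902585| = 0.058405
theta = arctan(|-1.104/18.902585|) = 3.3425 degrees (acute angle)

3.3425 degrees


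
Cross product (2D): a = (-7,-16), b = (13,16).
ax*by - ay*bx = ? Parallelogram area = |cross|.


cross = -7*16 + 16*13 = -112 + 208 = 96
Parallelogram area = |96| = 96

cross = 96, parallelogram area = 96


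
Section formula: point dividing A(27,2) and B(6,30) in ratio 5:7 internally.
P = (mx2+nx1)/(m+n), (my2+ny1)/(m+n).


Px = (5*6 + 7*27)/12 = 219/12 = 18.2500
Py = (5*30 + 7*2)/12 = 164/12 = 13.6667

P = (18.2500, 13.6667)


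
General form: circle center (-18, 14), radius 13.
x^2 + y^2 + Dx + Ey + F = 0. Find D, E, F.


(x+ 18)^2 + (y-14)^2 = 13^2
D = -2h = 36, E = -2k = -28
F = h^2+k^2-r^2 = 324+196-169 = 351

D = 36, E = -28, F = 351


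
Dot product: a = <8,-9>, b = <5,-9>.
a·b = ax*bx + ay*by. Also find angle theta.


a·b = 8*5 - 9*(-9) = 40 + 81 = 121
|a| = sqrt(64+81) = 12.0416
|b| = sqrt(25+81) = 10.2956
cos(theta) = 121/(sqrt(145)*sqrt(106)) = 121/sqrt(15370) = 0.975997
theta = arccos(121/sqrt(15370)) = 12.5789 degrees

a·b = 121, theta = 12.5789 deg


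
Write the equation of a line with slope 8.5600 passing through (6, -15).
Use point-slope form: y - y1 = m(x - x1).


y + 15 = 8.5600(x - 6)
y = 8.5600x - 15 - 8.5600*6
y = 8.5600x - 66.3600

y = 8.5600x - 66.3600


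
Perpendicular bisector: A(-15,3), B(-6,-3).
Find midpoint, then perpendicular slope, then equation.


Midpoint = (-10.5, 0)
Slope of AB = dy/dx = -6/9 = -0.6667
Perp slope = -dx/dy = 9/6 = 1.5000
b = My - (perp slope)*Mx = 0 + (9*(-10.5))/(-6) = 0 + 15.7500 = 15.7500

y = 1.5000x + 15.7500


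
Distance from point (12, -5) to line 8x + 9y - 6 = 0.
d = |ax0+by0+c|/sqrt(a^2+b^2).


|8*12 + 9*(-5) - 6| = |45| = 45
sqrt(64 + 81) = sqrt(145) = 12.0416
d = 45/sqrt(145) = 3.7370

3.7370


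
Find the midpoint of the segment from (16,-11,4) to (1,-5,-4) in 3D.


Mx = (16+1)/2 = 8.5000
My = (-11- 5)/2 = -8.0000
Mz = (4- 4)/2 = 0

M = (8.5000, -8.0000, 0)


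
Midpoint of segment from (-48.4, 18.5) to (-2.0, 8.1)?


Mx = (-48.4 - 2.0)/2 = -50.4/2 = -25.2000
My = (18.5 + 8.1)/2 = 26.6/2 = 13.3000

(-25.2000, 13.3000)


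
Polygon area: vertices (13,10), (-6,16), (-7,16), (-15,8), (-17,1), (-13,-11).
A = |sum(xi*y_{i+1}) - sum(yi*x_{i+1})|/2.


sum(xi*y_{i+1}) = 13*16 - 6*16 - 7*8 - 15*1 - 17*(-11) - 13*10 = 98
sum(yi*x_{i+1}) = 10*(-6) + 16*(-7) + 16*(-15) + 8*(-17) + 1*(-13) - 11*13 = -704
Area = |98 + 704|/2 = 802/2 = 401.0000

401.0000 sq units


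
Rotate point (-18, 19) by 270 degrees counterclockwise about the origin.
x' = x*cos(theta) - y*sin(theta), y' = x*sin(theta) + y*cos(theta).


cos(270) = 0, sin(270) = -1
x' = -18*0 - 19*(-1) = 19
y' = -18*(-1) + 19*0 = 18

(19, 18)


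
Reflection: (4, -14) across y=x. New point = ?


Reflection rule for y=x: (y, x)
(4, -14) -> (-14, 4)

(-14, 4)


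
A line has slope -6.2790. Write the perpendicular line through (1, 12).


Perpendicular slope = -1/m1 = -1/(-6.2790) = 0.1593
b2 = y0 - m2*x0 = 12 + 1/(-6.2790) = 12 - 0.1593 = 11.8407

y = 0.1593x + 11.8407


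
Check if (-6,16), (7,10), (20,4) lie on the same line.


-6*(10-4) + 7*(4-16) + 20*(16-10)
= -36 - 84 + 120 = 0

Yes, collinear (determinant = 0)


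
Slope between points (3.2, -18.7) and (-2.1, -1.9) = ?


dy = -1.9 + 18.7 = 16.8
dx = -2.1 - 3.2 = -5.3
m = 16.8/(-5.3) = -3.1698

m = -3.1698


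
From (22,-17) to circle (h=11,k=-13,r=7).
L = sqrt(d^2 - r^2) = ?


d = sqrt((22-11)^2 + (-17+ 13)^2) = sqrt(121+16) = 11.7047
L = sqrt(137.0000 - 49) = sqrt(88.0000) = 9.3808

9.3808


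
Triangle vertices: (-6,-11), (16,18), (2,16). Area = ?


-6*(18-16) = -12
16*(16+ 11) = 432
2*(-11-18) = -58
sum = 362
Area = |362|/2 = 181.0000

181.0000 sq units


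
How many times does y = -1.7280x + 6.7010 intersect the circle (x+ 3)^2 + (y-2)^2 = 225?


Substitute y = -1.7280x + 6.7010: (x+ 3)^2 + (-1.7280x+6.7010-2)^2 = 225
Expand to Ax^2 + Bx + C = 0, where b-k = 4.701
A = 1+m^2 = 3.985984
B = 2(m(b-k) - h) = 2(-1.7280*4.701 + 3) = -10.246656
C = h^2 + (b-k)^2 - r^2 = 9 + 22.099401 - 225 = -193.900599
disc = B^2-4AC = 104.9940 + 3091.5387 = 3196.5327
disc > 0

2 intersection points


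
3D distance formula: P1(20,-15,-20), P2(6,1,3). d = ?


dx=-14, dy=16, dz=23
d = sqrt(196+256+529) = sqrt(981) = 31.3209

31.3209


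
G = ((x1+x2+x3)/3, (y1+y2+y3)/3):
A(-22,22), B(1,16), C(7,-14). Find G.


Gx = (-22+1+7)/3 = -14/3 = -4.6667
Gy = (22+16- 14)/3 = 24/3 = 8.0000

G = (-4.6667, 8.0000)


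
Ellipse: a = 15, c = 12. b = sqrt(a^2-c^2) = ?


b^2 = 15^2 - (12)^2 = 225 - 144 = 81
b = sqrt(81) = 9

b = 9


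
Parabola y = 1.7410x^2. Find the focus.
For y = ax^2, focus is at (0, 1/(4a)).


a = 1.7410
4a = 6.9640
focus = (0, 1/6.9640) = (0, 0.1436)

Focus = (0, 0.1436)


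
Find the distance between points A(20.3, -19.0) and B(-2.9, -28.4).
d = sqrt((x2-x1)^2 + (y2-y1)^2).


dx = -2.9 - 20.3 = -23.2
dy = -28.4 + 19.0 = -9.4
d = sqrt(538.24 + 88.36) = sqrt(626.6) = 25.0320

25.0320


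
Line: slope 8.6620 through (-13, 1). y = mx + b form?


y - 1 = 8.6620(x + 13)
y = 8.6620x + 1 - 8.6620*(-13)
y = 8.6620x + 113.6060

y = 8.6620x + 113.6060


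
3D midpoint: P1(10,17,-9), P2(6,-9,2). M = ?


Mx = (10+6)/2 = 8.0000
My = (17- 9)/2 = 4.0000
Mz = (-9+2)/2 = -3.5000

M = (8.0000, 4.0000, -3.5000)


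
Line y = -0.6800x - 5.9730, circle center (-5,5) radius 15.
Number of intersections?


Substitute y = -0.6800x - 5.9730: (x+ 5)^2 + (-0.6800x- 5.9730-5)^2 = 225
Expand to Ax^2 + Bx + C = 0, where b-k = -10.973
A = 1+m^2 = 1.4624
B = 2(m(b-k) - h) = 2(-0.6800*(-10.973) + 5) = 24.92328
C = h^2 + (b-k)^2 - r^2 = 25 + 120.406729 - 225 = -79.593271
disc = B^2-4AC = 621.1699 + 465.5888 = 1086.7587
disc > 0

2 intersection points


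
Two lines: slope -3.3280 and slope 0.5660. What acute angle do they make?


m1-m2 = -3.894
1+m1*m2 = -0.883648
tan(theta) = |-3.894/(-0.883648)| = 4.406732
theta = arctan(|-3.894/(-0.883648)|) = 77.2147 degrees (acute angle)

77.2147 degrees


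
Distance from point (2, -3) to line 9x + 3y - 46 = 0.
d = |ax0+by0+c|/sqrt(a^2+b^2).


|9*2 + 3*(-3) - 46| = |-37| = 37
sqrt(81 + 9) = sqrt(90) = 9.4868
d = 37/sqrt(90) = 3.9001

3.9001


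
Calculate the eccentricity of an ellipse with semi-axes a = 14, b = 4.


c = sqrt(196-16) = sqrt(180) = 13.4164
e = c/a = sqrt(180)/14 = 0.9583

e = 0.9583


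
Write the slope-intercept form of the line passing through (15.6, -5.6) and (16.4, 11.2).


m = (16.8)/(0.8) = 21.0000
b = y1 - m*x1 = -5.6 - (16.8*15.6)/(0.8) = -5.6 - 327.6000 = -333.2000

y = 21.0000x - 333.2000


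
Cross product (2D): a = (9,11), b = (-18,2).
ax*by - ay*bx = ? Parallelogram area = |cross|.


cross = 9*2 - 11*(-18) = 18 + 198 = 216
Parallelogram area = |216| = 216

cross = 216, parallelogram area = 216


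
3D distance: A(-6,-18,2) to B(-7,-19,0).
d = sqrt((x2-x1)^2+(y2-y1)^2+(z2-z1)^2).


dx=-1, dy=-1, dz=-2
d = sqrt(1+1+4) = sqrt(6) = 2.4495

2.4495


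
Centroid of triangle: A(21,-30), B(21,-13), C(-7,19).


Gx = (21+21- 7)/3 = 35/3 = 11.6667
Gy = (-30- 13+19)/3 = -24/3 = -8.0000

G = (11.6667, -8.0000)


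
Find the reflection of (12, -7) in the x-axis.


Reflection rule for x-axis: (x, -y)
(12, -7) -> (12, 7)

(12, 7)


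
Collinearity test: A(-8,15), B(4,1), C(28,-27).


-8*(1+ 27) + 4*(-27-15) + 28*(15-1)
= -224 - 168 + 392 = 0

Yes, collinear (determinant = 0)


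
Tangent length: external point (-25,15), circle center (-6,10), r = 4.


d = sqrt((-25+ 6)^2 + (15-10)^2) = sqrt(361+25) = 19.6469
L = sqrt(386.0000 - 16) = sqrt(370.0000) = 19.2354

19.2354


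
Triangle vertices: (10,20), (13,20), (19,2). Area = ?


10*(20-2) = 180
13*(2-20) = -234
19*(20-20) = 0
sum = -54
Area = |-54|/2 = 27.0000

27.0000 sq units


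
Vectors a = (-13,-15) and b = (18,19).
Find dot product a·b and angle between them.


a·b = -13*18 - 15*19 = -234 - 285 = -519
|a| = sqrt(169+225) = 19.8494
|b| = sqrt(324+361) = 26.1725
cos(theta) = -519/(sqrt(394)*sqrt(685)) = -519/sqrt(269890) = -0.999019
theta = arccos(-519/sqrt(269890)) = 177.4625 degrees

a·b = -519, theta = 177.4625 deg


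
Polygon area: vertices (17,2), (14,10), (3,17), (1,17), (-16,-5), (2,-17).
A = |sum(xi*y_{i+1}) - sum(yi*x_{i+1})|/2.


sum(xi*y_{i+1}) = 17*10 + 14*17 + 3*17 + 1*(-5) - 16*(-17) + 2*2 = 730
sum(yi*x_{i+1}) = 2*14 + 10*3 + 17*1 + 17*(-16) - 5*2 - 17*17 = -496
Area = |730 + 496|/2 = 1226/2 = 613.0000

613.0000 sq units


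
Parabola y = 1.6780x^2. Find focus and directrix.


a = 1.6780
1/(4a) = 0.1490
Focus = (0, 0.1490)
Directrix: y = -0.1490

Focus = (0, 0.1490), Directrix: y = -0.1490


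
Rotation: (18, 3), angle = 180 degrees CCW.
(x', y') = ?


cos(180) = -1, sin(180) = 0
x' = 18*(-1) - 3*0 = -18
y' = 18*0 + 3*(-1) = -3

(-18, -3)


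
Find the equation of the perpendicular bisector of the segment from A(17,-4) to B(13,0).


Midpoint = (15, -2)
Slope of AB = dy/dx = 4/(-4) = -1.0000
Perp slope = -dx/dy = 4/4 = 1.0000
b = My - (perp slope)*Mx = -2 + (-4*15)/4 = -2 - 15.0000 = -17.0000

y = 1.0000x - 17.0000


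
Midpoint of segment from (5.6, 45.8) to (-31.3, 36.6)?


Mx = (5.6 - 31.3)/2 = -25.7/2 = -12.8500
My = (45.8 + 36.6)/2 = 82.4/2 = 41.2000

(-12.8500, 41.2000)


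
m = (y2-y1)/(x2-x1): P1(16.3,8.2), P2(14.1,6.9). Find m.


dy = 6.9 - 8.2 = -1.3
dx = 14.1 - 16.3 = -2.2
m = -1.3/(-2.2) = 0.5909

m = 0.5909


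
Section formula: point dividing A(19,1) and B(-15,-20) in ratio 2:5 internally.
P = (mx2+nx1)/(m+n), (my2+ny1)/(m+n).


Px = (2*(-15) + 5*19)/7 = 65/7 = 9.2857
Py = (2*(-20) + 5*1)/7 = -35/7 = -5.0000

P = (9.2857, -5.0000)


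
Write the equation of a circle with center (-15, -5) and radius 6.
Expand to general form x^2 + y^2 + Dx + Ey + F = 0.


(x+ 15)^2 + (y+ 5)^2 = 6^2
D = -2h = 30, E = -2k = 10
F = h^2+k^2-r^2 = 225+25-36 = 214

x^2 + y^2 + 30x + 10y + 214 = 0


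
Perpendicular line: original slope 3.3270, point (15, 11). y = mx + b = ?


Perpendicular slope = -1/m1 = -1/3.3270 = -0.3006
b2 = y0 - m2*x0 = 11 + 15/3.3270 = 11 + 4.5086 = 15.5086

y = -0.3006x + 15.5086


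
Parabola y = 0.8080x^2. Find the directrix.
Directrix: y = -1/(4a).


a = 0.8080
1/(4a) = 0.3094
directrix: y = -0.3094 = -0.3094

y = -0.3094


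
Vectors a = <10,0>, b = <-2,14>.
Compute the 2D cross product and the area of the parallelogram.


cross = 10*14 - 0*(-2) = 140 - 0 = 140
Parallelogram area = |140| = 140

cross = 140, parallelogram area = 140


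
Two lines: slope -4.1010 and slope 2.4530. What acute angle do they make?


m1-m2 = -6.554
1+m1*m2 = -9.059753
tan(theta) = |-6.554/(-9.059753)| = 0.723419
theta = arctan(|-6.554/(-9.059753)|) = 35.8827 degrees (acute angle)

35.8827 degrees


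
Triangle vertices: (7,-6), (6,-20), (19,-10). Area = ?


7*(-20+ 10) = -70
6*(-10+ 6) = -24
19*(-6+ 20) = 266
sum = 172
Area = |172|/2 = 86.0000

86.0000 sq units


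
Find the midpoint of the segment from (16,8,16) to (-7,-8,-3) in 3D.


Mx = (16- 7)/2 = 4.5000
My = (8- 8)/2 = 0
Mz = (16- 3)/2 = 6.5000

M = (4.5000, 0, 6.5000)


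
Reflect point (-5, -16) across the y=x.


Reflection rule for y=x: (y, x)
(-5, -16) -> (-16, -5)

(-16, -5)


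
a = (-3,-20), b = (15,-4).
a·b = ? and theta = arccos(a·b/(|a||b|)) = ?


a·b = -3*15 - 20*(-4) = -45 + 80 = 35
|a| = sqrt(9+400) = 20.2237
|b| = sqrt(225+16) = 15.5242
cos(theta) = 35/(sqrt(409)*sqrt(241)) = 35/sqrt(98569) = 0.111480
theta = arccos(35/sqrt(98569)) = 83.5993 degrees

a·b = 35, theta = 83.5993 deg


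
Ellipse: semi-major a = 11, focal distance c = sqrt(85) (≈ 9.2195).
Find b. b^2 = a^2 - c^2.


b^2 = 11^2 - (sqrt(85))^2 = 121 - 85 = 36
b = sqrt(36) = 6

b = 6


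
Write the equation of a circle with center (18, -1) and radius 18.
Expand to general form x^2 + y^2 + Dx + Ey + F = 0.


(x-18)^2 + (y+ 1)^2 = 18^2
D = -2h = -36, E = -2k = 2
F = h^2+k^2-r^2 = 324+1-324 = 1

x^2 + y^2 - 36x + 2y + 1 = 0


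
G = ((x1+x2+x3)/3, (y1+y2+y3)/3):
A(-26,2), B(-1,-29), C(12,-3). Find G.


Gx = (-26- 1+12)/3 = -15/3 = -5.0000
Gy = (2- 29- 3)/3 = -30/3 = -10.0000

G = (-5.0000, -10.0000)


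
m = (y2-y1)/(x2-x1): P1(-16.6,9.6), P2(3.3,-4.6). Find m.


dy = -4.6 - 9.6 = -14.2
dx = 3.3 + 16.6 = 19.9
m = -14.2/19.9 = -0.7136

m = -0.7136


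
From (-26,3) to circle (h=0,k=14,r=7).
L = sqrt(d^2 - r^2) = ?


d = sqrt((-26-0)^2 + (3-14)^2) = sqrt(676+121) = 28.2312
L = sqrt(797.0000 - 49) = sqrt(748.0000) = 27.3496

27.3496


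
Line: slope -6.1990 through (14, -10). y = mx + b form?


y + 10 = -6.1990(x - 14)
y = -6.1990x - 10 + 6.1990*14
y = -6.1990x + 76.7860

y = -6.1990x + 76.7860


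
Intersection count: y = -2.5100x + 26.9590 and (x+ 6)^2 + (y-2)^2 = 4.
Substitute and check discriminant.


Substitute y = -2.5100x + 26.9590: (x+ 6)^2 + (-2.5100x+26.9590-2)^2 = 4
Expand to Ax^2 + Bx + C = 0, where b-k = 24.959
A = 1+m^2 = 7.3001
B = 2(m(b-k) - h) = 2(-2.5100*24.959 + 6) = -113.29418
C = h^2 + (b-k)^2 - r^2 = 36 + 622.951681 - 4 = 654.951681
disc = B^2-4AC = 12835.5712 - 19124.8511 = -6289.2799
disc < 0

0 intersection points


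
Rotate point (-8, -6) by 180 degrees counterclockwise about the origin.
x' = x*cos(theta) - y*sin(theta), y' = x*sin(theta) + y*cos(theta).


cos(180) = -1, sin(180) = 0
x' = -8*(-1) + 6*0 = 8
y' = -8*0 - 6*(-1) = 6

(8, 6)


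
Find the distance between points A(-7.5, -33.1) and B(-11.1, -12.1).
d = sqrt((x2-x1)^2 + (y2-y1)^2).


dx = -11.1 + 7.5 = -3.6
dy = -12.1 + 33.1 = 21.0
d = sqrt(12.96 + 441.0) = sqrt(453.96) = 21.3063

21.3063


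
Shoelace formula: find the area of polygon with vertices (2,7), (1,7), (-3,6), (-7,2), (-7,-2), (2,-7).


sum(xi*y_{i+1}) = 2*7 + 1*6 - 3*2 - 7*(-2) - 7*(-7) + 2*7 = 91
sum(yi*x_{i+1}) = 7*1 + 7*(-3) + 6*(-7) + 2*(-7) - 2*2 - 7*2 = -88
Area = |91 + 88|/2 = 179/2 = 89.5000

89.5000 sq units


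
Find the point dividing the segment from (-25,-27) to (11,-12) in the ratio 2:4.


Px = (2*11 + 4*(-25))/6 = -78/6 = -13.0000
Py = (2*(-12) + 4*(-27))/6 = -132/6 = -22.0000

P = (-13.0000, -22.0000)


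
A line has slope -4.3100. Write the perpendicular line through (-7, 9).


Perpendicular slope = -1/m1 = -1/(-4.3100) = 0.2320
b2 = y0 - m2*x0 = 9 - 7/(-4.3100) = 9 + 1.6241 = 10.6241

y = 0.2320x + 10.6241


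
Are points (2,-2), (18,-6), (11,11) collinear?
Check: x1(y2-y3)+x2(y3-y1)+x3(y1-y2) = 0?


2*(-6-11) + 18*(11+ 2) + 11*(-2+ 6)
= -34 + 234 + 44 = 244

No, not collinear (determinant = 244)


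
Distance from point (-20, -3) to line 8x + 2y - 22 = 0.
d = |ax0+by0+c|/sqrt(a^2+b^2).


|8*(-20) + 2*(-3) - 22| = |-188| = 188
sqrt(64 + 4) = sqrt(68) = 8.2462
d = 188/sqrt(68) = 22.7983

22.7983


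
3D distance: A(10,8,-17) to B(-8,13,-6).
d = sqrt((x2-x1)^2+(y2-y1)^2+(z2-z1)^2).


dx=-18, dy=5, dz=11
d = sqrt(324+25+121) = sqrt(470) = 21.6795

21.6795


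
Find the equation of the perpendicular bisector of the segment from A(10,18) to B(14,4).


Midpoint = (12, 11)
Slope of AB = dy/dx = -14/4 = -3.5000
Perp slope = -dx/dy = 4/14 = 0.2857
b = My - (perp slope)*Mx = 11 + (4*12)/(-14) = 11 - 3.4286 = 7.5714

y = 0.2857x + 7.5714


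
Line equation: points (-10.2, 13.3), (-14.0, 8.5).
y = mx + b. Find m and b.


m = (-4.8)/(-3.8) = 1.2632
b = y1 - m*x1 = 13.3 - (-4.8*(-10.2))/(-3.8) = 13.3 + 12.8842 = 26.1842

y = 1.2632x + 26.1842


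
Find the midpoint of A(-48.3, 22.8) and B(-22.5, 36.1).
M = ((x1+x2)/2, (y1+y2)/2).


Mx = (-48.3 - 22.5)/2 = -70.8/2 = -35.4000
My = (22.8 + 36.1)/2 = 58.9/2 = 29.4500

(-35.4000, 29.4500)


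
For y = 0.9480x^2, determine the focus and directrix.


a = 0.9480
1/(4a) = 0.2637
Focus = (0, 0.2637)
Directrix: y = -0.2637

Focus = (0, 0.2637), Directrix: y = -0.2637


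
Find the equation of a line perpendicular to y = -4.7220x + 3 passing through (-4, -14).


Perpendicular slope = -1/m1 = -1/(-4.7220) = 0.2118
b2 = y0 - m2*x0 = -14 - 4/(-4.7220) = -14 + 0.8471 = -13.1529

y = 0.2118x - 13.1529


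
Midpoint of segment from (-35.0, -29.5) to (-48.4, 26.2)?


Mx = (-35.0 - 48.4)/2 = -83.4/2 = -41.7000
My = (-29.5 + 26.2)/2 = -3.3/2 = -1.6500

(-41.7000, -1.6500)


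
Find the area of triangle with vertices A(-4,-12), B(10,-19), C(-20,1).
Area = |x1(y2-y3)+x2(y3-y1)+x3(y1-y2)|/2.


-4*(-19-1) = 80
10*(1+ 12) = 130
-20*(-12+ 19) = -140
sum = 70
Area = |70|/2 = 35.0000

35.0000 sq units


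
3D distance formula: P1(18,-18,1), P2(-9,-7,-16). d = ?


dx=-27, dy=11, dz=-17
d = sqrt(729+121+289) = sqrt(1139) = 33.7491

33.7491


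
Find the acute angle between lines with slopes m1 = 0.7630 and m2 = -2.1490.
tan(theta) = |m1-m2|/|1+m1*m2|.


m1-m2 = 2.912
1+m1*m2 = -0.639687
tan(theta) = |2.912/(-0.639687)| = 4.552226
theta = arctan(|2.912/(-0.639687)|) = 77.6105 degrees (acute angle)

77.6105 degrees
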